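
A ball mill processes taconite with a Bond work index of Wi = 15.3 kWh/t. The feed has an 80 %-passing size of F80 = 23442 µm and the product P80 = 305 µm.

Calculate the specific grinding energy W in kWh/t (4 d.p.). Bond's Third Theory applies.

W = 10·Wi·[P80^(−½) − F80^(−½)]
1/√305 = 0.057260;  1/√23442 = 0.006531
W = 10·15.3·(0.057260 − 0.006531) = 7.7615 kWh/t

W = 7.7615 kWh/t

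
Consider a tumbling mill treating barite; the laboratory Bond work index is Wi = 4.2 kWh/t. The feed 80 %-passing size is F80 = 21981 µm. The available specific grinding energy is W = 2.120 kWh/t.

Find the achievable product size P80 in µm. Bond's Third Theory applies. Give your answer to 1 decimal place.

P80 = 305.4 µm

W = 10 Wi (P80^-0.5 − F80^-0.5)
⇒ 1/√P80 = W/(10 Wi) + 1/√F80
  = 2.1200/(10·4.2) + 1/√21981 = 0.050476 + 0.006745 = 0.057221
P80 = (1/0.057221)² = 17.4761² = 305.41 µm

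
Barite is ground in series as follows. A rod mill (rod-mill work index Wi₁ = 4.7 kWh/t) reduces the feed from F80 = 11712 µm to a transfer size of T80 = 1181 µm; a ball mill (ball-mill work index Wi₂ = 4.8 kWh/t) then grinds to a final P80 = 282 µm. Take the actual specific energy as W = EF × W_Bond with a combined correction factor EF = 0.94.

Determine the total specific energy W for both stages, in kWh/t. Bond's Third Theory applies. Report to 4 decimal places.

W = 2.2513 kWh/t

W = 10·Wi·[P80^(−½) − F80^(−½)]
Stage 1 (11712→1181 µm, Wi₁=4.7): W₁ = 10·4.7·(0.029099 − 0.009240) = 0.9334 kWh/t
Stage 2 (1181→282 µm, Wi₂=4.8): W₂ = 10·4.8·(0.059549 − 0.029099) = 1.4616 kWh/t
W = W₁ + W₂ = 0.9334 + 1.4616 = 2.3950 kWh/t
With EF = 0.94: W = 2.3950·0.94 = 2.2513 kWh/t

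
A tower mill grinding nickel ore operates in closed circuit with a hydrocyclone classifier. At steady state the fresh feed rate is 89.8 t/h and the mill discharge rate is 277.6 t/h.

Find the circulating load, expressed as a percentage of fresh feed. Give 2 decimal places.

Discharge = new feed + return, hence
R = M − F = 277.6 − 89.8 = 187.8 t/h
CL = 100·R/F = 100·187.8/89.8 = 209.13 %

CL = 209.13 %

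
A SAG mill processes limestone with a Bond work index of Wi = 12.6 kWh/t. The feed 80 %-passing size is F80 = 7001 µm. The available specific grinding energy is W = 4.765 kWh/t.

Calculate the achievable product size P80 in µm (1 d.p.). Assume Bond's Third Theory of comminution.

W = 10·Wi·(P80^(-½) − F80^(-½))
P80^(−½) = W/(10 Wi) + F80^(−½)
  = 4.7650/(10·12.6) + 1/√7001 = 0.037817 + 0.011951 = 0.049769
P80 = (1/0.049769)² = 20.0929² = 403.72 µm

P80 = 403.7 µm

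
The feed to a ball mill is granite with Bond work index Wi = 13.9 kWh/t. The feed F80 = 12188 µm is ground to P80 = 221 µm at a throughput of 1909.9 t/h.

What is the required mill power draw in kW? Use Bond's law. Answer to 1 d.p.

P = 15453.2 kW

Bond: W = 10·Wi·(1/√P80 − 1/√F80)
W = 10·13.9·(1/√221 − 1/√12188) = 10·13.9·(0.058209) = 8.0911 kWh/t
Power = W × throughput = 8.0911 kWh/t × 1909.9 t/h = 15453.2 kW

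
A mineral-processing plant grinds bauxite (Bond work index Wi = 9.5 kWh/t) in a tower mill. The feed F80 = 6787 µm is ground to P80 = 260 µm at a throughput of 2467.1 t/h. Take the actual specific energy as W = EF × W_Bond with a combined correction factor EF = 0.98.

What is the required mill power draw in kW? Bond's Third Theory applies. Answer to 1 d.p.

P = 11456.6 kW

W_Bond = 10·Wi·(1/√P₈₀ − 1/√F₈₀)
W = 10·9.5·(1/√260 − 1/√6787) = 10·9.5·(0.049879) = 4.7385 kWh/t
With EF = 0.98: W = 4.7385·0.98 = 4.6437 kWh/t
Power = W × throughput = 4.6437 kWh/t × 2467.1 t/h = 11456.6 kW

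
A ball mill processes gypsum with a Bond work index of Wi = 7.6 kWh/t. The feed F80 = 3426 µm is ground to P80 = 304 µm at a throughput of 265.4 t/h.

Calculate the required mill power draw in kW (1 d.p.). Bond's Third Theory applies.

P = 812.2 kW

W = 10 Wi (P80^-0.5 − F80^-0.5)
W = 10·7.6·(1/√304 − 1/√3426) = 10·7.6·(0.040269) = 3.0605 kWh/t
P_mill = W·ṁ = 3.0605·265.4 = 812.2 kW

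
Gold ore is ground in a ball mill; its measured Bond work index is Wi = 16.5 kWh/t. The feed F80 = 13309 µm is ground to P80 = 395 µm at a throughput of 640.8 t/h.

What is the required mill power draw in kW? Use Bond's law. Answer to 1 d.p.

W = 10 Wi (P80^-0.5 − F80^-0.5)
W = 10·16.5·(1/√395 − 1/√13309) = 10·16.5·(0.041647) = 6.8718 kWh/t
Power = W × throughput = 6.8718 kWh/t × 640.8 t/h = 4403.5 kW

P = 4403.5 kW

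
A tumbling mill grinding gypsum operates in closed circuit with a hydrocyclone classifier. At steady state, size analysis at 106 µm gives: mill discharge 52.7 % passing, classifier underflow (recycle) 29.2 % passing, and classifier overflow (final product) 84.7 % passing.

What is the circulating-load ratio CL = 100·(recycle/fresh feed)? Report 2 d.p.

CL = 136.17 %

Mass balance on the −106 µm fraction:
(1+r)d = ru + o → r = (o−d)/(d−u)
r = (84.7 − 52.7)/(52.7 − 29.2) = 32.0/23.5 = 1.3617
CL = 100·r = 136.17 %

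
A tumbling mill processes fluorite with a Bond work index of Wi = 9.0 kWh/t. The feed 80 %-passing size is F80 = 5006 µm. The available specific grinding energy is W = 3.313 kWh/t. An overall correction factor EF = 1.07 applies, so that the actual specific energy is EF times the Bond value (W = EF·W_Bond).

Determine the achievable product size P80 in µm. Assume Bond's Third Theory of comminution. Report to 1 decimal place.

P80 = 424.5 µm

W = 10 Wi (1/√P80 − 1/√F80)  [Bond]
W_Bond = W / EF = 3.313 / 1.07 = 3.0963 kWh/t
P80^(−½) = W_Bond/(10 Wi) + F80^(−½)
  = 3.0963/(10·9.0) + 1/√5006 = 0.034403 + 0.014134 = 0.048537
P80 = (1/0.048537)² = 20.6030² = 424.48 µm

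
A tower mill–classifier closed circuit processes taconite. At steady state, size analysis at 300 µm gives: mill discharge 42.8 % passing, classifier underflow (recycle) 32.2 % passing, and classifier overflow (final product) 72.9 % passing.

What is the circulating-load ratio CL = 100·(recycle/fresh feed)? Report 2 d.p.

Let r = R/F. Size balance at 300 µm:
Fd + Rd = Ru + Fo ⇒ R/F = (o−d)/(d−u)
r = (72.9 − 42.8)/(42.8 − 32.2) = 30.1/10.6 = 2.8396
CL = 100·r = 283.96 %

CL = 283.96 %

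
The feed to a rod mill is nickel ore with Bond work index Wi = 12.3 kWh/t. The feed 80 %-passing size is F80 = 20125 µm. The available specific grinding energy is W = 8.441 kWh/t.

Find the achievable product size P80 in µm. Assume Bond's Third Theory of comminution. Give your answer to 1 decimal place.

Bond: W = 10·Wi·(1/√P80 − 1/√F80)
1/√P80 = 1/√F80 + W/(10·Wi)
  = 8.4410/(10·12.3) + 1/√20125 = 0.068626 + 0.007049 = 0.075675
P80 = (1/0.075675)² = 13.2144² = 174.62 µm

P80 = 174.6 µm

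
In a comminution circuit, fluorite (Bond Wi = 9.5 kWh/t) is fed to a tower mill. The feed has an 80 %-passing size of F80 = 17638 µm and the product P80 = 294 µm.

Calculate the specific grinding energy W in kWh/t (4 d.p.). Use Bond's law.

W_Bond = 10·Wi·(1/√P₈₀ − 1/√F₈₀)
1/√294 = 0.058321;  1/√17638 = 0.007530
W = 10·9.5·(0.058321 − 0.007530) = 4.8252 kWh/t

W = 4.8252 kWh/t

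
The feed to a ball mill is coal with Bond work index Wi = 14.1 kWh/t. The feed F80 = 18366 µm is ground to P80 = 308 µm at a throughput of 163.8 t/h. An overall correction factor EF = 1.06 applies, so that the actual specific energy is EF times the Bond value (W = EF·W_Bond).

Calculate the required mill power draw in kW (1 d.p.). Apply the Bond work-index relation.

P = 1214.3 kW

W = 10 Wi / √P80 − 10 Wi / √F80
W = 10·14.1·(1/√308 − 1/√18366) = 10·14.1·(0.049601) = 6.9938 kWh/t
Corrected W = EF·W_Bond = 1.06·6.9938 = 7.4134 kWh/t
Mill draw = 7.4134 × 163.8 = 1214.3 kW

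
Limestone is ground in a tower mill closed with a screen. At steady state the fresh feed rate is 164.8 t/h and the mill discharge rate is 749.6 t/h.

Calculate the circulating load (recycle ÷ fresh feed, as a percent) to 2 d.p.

Steady state: M = F + R.
R = M − F = 749.6 − 164.8 = 584.8 t/h
CL = 100·R/F = 100·584.8/164.8 = 354.85 %

CL = 354.85 %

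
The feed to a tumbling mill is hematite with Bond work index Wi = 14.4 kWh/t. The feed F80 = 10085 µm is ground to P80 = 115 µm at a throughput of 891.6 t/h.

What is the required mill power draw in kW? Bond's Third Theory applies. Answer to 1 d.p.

W = 10 Wi (P80^-0.5 − F80^-0.5)
W = 10·14.4·(1/√115 − 1/√10085) = 10·14.4·(0.083293) = 11.9942 kWh/t
Mill draw = 11.9942 × 891.6 = 10694.0 kW

P = 10694.0 kW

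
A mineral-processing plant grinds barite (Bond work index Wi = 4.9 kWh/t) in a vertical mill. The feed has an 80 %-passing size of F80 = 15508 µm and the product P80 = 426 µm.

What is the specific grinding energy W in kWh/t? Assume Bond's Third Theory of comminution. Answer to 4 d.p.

W = 1.9806 kWh/t

W_Bond = 10·Wi·(1/√P₈₀ − 1/√F₈₀)
1/√426 = 0.048450;  1/√15508 = 0.008030
W = 10·4.9·(0.048450 − 0.008030) = 1.9806 kWh/t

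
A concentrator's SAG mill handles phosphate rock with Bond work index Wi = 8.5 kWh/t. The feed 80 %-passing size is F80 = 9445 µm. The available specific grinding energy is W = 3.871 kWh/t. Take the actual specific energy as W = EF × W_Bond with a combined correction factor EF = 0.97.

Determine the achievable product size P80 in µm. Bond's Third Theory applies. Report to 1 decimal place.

W = 10 Wi (1/√P80 − 1/√F80)  [Bond]
W_Bond = W / EF = 3.871 / 0.97 = 3.9907 kWh/t
1/√P80 = 1/√F80 + W_Bond/(10·Wi)
  = 3.9907/(10·8.5) + 1/√9445 = 0.046950 + 0.010290 = 0.057239
P80 = (1/0.057239)² = 17.4705² = 305.22 µm

P80 = 305.2 µm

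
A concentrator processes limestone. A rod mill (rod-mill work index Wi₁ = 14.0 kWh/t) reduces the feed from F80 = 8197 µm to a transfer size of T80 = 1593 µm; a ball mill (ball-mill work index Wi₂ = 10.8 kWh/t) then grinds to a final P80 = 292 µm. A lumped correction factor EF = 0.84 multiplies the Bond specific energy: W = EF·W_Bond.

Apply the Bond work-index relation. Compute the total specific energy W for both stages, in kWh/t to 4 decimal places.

W = 4.6835 kWh/t

W = 10 Wi / √P80 − 10 Wi / √F80
Stage 1 (8197→1593 µm, Wi₁=14.0): W₁ = 10·14.0·(0.025055 − 0.011045) = 1.9614 kWh/t
Stage 2 (1593→292 µm, Wi₂=10.8): W₂ = 10·10.8·(0.058521 − 0.025055) = 3.6143 kWh/t
W = W₁ + W₂ = 1.9614 + 3.6143 = 5.5757 kWh/t
Corrected W = EF·W_Bond = 0.84·5.5757 = 4.6835 kWh/t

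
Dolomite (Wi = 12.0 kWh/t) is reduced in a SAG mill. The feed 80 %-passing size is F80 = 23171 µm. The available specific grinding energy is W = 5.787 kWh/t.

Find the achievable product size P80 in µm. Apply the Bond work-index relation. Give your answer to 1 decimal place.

P80 = 333.1 µm

W = 10 Wi (P80^-0.5 − F80^-0.5)
⇒ 1/√P80 = W/(10·Wi) + 1/√F80
  = 5.7870/(10·12.0) + 1/√23171 = 0.048225 + 0.006569 = 0.054794
P80 = (1/0.054794)² = 18.2500² = 333.06 µm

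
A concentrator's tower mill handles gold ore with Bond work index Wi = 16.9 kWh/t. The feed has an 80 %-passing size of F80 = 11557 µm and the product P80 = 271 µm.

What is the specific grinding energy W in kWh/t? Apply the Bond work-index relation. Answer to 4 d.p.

W = 8.6940 kWh/t

Bond:  W = 10 Wi (1/√P − 1/√F)
1/√271 = 0.060746;  1/√11557 = 0.009302
W = 10·16.9·(0.060746 − 0.009302) = 8.6940 kWh/t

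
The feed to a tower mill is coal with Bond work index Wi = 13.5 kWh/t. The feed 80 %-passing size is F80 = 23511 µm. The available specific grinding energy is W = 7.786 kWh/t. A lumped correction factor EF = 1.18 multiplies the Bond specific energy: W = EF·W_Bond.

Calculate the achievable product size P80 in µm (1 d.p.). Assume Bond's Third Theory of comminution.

P80 = 325.8 µm

W = 10 Wi (P80^-0.5 − F80^-0.5)
W_Bond = W / EF = 7.786 / 1.18 = 6.5983 kWh/t
1/√P80 = 1/√F80 + W_Bond/(10·Wi)
  = 6.5983/(10·13.5) + 1/√23511 = 0.048876 + 0.006522 = 0.055398
P80 = (1/0.055398)² = 18.0512² = 325.84 µm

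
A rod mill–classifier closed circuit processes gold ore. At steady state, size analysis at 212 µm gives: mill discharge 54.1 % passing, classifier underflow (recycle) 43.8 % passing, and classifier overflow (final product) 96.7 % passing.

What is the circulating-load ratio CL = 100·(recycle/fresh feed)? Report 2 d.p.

Mass balance on the −212 µm fraction:
d + r·d = r·u + o → r(d−u) = o−d
r = (96.7 − 54.1)/(54.1 − 43.8) = 42.6/10.3 = 4.1359
CL = 100·r = 413.59 %

CL = 413.59 %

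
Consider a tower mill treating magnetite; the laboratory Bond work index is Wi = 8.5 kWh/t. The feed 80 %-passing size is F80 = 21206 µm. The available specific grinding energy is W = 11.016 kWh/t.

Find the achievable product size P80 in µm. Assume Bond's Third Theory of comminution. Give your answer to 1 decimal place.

P80 = 53.7 µm

W = 10·Wi·(P80^(-½) − F80^(-½))
⇒ 1/√P80 = W/(10 Wi) + 1/√F80
  = 11.0160/(10·8.5) + 1/√21206 = 0.129600 + 0.006867 = 0.136467
P80 = (1/0.136467)² = 7.3278² = 53.70 µm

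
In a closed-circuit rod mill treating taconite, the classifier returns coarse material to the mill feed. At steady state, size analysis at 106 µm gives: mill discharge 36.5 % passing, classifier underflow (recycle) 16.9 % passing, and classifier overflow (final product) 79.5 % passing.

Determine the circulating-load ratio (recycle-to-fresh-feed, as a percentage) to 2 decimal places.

Two-product formula at 106 µm:
(1+r)·d = r·u + o ⇒ r = (o−d)/(d−u)
r = (79.5 − 36.5)/(36.5 − 16.9) = 43.0/19.6 = 2.1939
CL = 100·r = 219.39 %

CL = 219.39 %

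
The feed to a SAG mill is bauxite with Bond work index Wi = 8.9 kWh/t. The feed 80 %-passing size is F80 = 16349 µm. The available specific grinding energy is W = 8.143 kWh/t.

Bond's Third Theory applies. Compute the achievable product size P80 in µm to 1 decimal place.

P80 = 101.4 µm

Bond: W = 10·Wi·(1/√P80 − 1/√F80)
P80^-0.5 = F80^-0.5 + W/(10 Wi)
  = 8.1430/(10·8.9) + 1/√16349 = 0.091494 + 0.007821 = 0.099315
P80 = (1/0.099315)² = 10.0689² = 101.38 µm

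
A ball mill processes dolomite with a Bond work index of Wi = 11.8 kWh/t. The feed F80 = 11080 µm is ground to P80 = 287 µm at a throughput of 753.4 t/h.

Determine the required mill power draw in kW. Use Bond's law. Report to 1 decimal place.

W = 10 Wi (P80^-0.5 − F80^-0.5)
W = 10·11.8·(1/√287 − 1/√11080) = 10·11.8·(0.049528) = 5.8443 kWh/t
Power = W × throughput = 5.8443 kWh/t × 753.4 t/h = 4403.1 kW

P = 4403.1 kW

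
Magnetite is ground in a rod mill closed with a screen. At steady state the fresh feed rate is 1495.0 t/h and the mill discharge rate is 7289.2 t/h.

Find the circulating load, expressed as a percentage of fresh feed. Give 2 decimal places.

CL = 387.57 %

Steady state: M = F + R.
R = M − F = 7289.2 − 1495.0 = 5794.2 t/h
CL = 100·R/F = 100·5794.2/1495.0 = 387.57 %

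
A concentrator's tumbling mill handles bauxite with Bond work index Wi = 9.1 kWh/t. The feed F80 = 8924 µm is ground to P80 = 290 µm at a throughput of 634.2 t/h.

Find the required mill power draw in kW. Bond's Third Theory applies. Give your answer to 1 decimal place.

P = 2778.1 kW

W = 10·Wi·[P80^(−½) − F80^(−½)]
W = 10·9.1·(1/√290 − 1/√8924) = 10·9.1·(0.048136) = 4.3804 kWh/t
P_mill = W·ṁ = 4.3804·634.2 = 2778.1 kW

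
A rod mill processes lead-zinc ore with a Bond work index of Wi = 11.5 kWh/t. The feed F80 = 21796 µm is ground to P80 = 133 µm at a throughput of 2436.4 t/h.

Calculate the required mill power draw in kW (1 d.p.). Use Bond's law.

P = 22397.4 kW

W = 10·Wi·[P80^(−½) − F80^(−½)]
W = 10·11.5·(1/√133 − 1/√21796) = 10·11.5·(0.079938) = 9.1928 kWh/t
P_mill = W·ṁ = 9.1928·2436.4 = 22397.4 kW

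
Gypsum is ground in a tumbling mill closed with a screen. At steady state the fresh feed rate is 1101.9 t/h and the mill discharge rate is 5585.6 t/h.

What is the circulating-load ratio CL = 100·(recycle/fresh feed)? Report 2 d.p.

Discharge = new feed + return, hence
R = M − F = 5585.6 − 1101.9 = 4483.7 t/h
CL = 100·R/F = 100·4483.7/1101.9 = 406.91 %

CL = 406.91 %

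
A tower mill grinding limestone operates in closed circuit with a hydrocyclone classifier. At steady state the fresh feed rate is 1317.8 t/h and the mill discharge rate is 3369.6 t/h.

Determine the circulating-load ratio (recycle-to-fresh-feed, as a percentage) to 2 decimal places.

CL = 155.70 %

M = F + R at steady state, so:
R = M − F = 3369.6 − 1317.8 = 2051.8 t/h
CL = 100·R/F = 100·2051.8/1317.8 = 155.70 %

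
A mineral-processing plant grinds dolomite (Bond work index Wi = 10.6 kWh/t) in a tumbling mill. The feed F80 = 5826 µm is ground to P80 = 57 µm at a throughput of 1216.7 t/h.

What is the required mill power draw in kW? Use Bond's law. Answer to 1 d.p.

P = 15392.8 kW

W = 10·Wi·(P80^(-½) − F80^(-½))
W = 10·10.6·(1/√57 − 1/√5826) = 10·10.6·(0.119352) = 12.6513 kWh/t
Mill draw = 12.6513 × 1216.7 = 15392.8 kW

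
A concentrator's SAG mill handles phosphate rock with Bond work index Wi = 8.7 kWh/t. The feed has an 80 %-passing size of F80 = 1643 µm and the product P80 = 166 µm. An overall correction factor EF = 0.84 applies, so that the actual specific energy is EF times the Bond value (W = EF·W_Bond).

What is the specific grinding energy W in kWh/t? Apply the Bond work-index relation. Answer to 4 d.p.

W = 10 Wi (1/√P80 − 1/√F80)  [Bond]
1/√166 = 0.077615;  1/√1643 = 0.024671
W = 10·8.7·(0.077615 − 0.024671) = 4.6062 kWh/t
W_actual = 0.84 × 4.6062 = 3.8692 kWh/t

W = 3.8692 kWh/t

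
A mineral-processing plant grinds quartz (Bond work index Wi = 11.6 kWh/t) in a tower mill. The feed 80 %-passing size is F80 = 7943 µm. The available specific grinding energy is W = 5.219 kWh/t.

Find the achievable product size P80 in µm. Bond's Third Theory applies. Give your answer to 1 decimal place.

P80 = 316.5 µm

W = 10·Wi·(P80^(-½) − F80^(-½))
P80^-0.5 = F80^-0.5 + W/(10 Wi)
  = 5.2190/(10·11.6) + 1/√7943 = 0.044991 + 0.011220 = 0.056212
P80 = (1/0.056212)² = 17.7899² = 316.48 µm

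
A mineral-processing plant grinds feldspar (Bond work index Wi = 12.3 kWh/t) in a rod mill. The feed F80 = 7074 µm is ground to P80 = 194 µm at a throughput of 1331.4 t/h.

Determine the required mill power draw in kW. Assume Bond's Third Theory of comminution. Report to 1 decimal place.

P = 9810.4 kW

W = 10·Wi·(P80^(-½) − F80^(-½))
W = 10·12.3·(1/√194 − 1/√7074) = 10·12.3·(0.059906) = 7.3685 kWh/t
P_mill = W·ṁ = 7.3685·1331.4 = 9810.4 kW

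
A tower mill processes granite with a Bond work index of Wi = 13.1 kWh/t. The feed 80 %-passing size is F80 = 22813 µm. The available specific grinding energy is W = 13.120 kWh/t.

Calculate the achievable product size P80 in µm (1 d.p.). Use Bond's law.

P80 = 87.7 µm

Bond:  W = 10 Wi (1/√P − 1/√F)
P80^-0.5 = F80^-0.5 + W/(10 Wi)
  = 13.1200/(10·13.1) + 1/√22813 = 0.100153 + 0.006621 = 0.106773
P80 = (1/0.106773)² = 9.3656² = 87.71 µm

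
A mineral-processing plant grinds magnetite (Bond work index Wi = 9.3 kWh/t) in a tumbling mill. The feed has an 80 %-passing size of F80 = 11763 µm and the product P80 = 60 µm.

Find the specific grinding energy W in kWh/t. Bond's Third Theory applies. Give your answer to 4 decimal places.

W = 11.1488 kWh/t

W = 10 Wi / √P80 − 10 Wi / √F80
1/√60 = 0.129099;  1/√11763 = 0.009220
W = 10·9.3·(0.129099 − 0.009220) = 11.1488 kWh/t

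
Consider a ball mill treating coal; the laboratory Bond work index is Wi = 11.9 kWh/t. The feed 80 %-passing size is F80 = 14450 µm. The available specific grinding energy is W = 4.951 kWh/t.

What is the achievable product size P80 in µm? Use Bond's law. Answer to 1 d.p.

P80 = 401.2 µm

W = 10·Wi·[P80^(−½) − F80^(−½)]
1/√P80 = 1/√F80 + W/(10·Wi)
  = 4.9510/(10·11.9) + 1/√14450 = 0.041605 + 0.008319 = 0.049924
P80 = (1/0.049924)² = 20.0305² = 401.22 µm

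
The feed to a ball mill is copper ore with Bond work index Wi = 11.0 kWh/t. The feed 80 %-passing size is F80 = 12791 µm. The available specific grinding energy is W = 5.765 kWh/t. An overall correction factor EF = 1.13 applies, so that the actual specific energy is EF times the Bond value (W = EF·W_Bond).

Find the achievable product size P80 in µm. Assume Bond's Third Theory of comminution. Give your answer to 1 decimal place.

P80 = 327.9 µm

W = 10·Wi·[P80^(−½) − F80^(−½)]
W_Bond = W / EF = 5.765 / 1.13 = 5.1018 kWh/t
P80^(−½) = W_Bond/(10 Wi) + F80^(−½)
  = 5.1018/(10·11.0) + 1/√12791 = 0.046380 + 0.008842 = 0.055222
P80 = (1/0.055222)² = 18.1088² = 327.93 µm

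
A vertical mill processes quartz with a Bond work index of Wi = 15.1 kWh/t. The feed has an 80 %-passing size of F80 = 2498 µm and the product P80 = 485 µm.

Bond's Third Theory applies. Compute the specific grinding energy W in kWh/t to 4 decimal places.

W = 3.8353 kWh/t

Bond:  W = 10 Wi (1/√P − 1/√F)
1/√485 = 0.045408;  1/√2498 = 0.020008
W = 10·15.1·(0.045408 − 0.020008) = 3.8353 kWh/t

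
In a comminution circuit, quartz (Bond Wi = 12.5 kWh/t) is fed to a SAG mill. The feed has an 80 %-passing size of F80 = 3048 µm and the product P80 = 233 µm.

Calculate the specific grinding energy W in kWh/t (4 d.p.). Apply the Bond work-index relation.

W = 10·Wi·[P80^(−½) − F80^(−½)]
1/√233 = 0.065512;  1/√3048 = 0.018113
W = 10·12.5·(0.065512 − 0.018113) = 5.9249 kWh/t

W = 5.9249 kWh/t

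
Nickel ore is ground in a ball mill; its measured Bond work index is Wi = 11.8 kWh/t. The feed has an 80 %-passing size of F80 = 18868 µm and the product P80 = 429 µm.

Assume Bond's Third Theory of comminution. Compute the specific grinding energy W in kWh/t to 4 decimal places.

W = 4.8380 kWh/t

W = 10 Wi (1/√P80 − 1/√F80)  [Bond]
1/√429 = 0.048280;  1/√18868 = 0.007280
W = 10·11.8·(0.048280 − 0.007280) = 4.8380 kWh/t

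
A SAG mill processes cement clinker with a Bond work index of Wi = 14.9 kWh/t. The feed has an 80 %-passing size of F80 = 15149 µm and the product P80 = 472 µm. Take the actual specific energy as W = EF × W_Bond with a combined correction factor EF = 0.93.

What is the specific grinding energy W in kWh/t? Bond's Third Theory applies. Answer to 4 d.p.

Bond: W = 10·Wi·(1/√P80 − 1/√F80)
1/√472 = 0.046029;  1/√15149 = 0.008125
W = 10·14.9·(0.046029 − 0.008125) = 5.6477 kWh/t
Corrected W = EF·W_Bond = 0.93·5.6477 = 5.2524 kWh/t

W = 5.2524 kWh/t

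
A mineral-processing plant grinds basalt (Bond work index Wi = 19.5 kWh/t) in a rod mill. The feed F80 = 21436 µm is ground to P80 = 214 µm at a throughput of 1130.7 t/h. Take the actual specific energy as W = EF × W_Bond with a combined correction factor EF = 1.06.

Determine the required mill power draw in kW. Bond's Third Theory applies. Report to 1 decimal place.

W = 10 Wi (P80^-0.5 − F80^-0.5)
W = 10·19.5·(1/√214 − 1/√21436) = 10·19.5·(0.061528) = 11.9981 kWh/t
W_actual = 1.06 × 11.9981 = 12.7179 kWh/t
Power = W × throughput = 12.7179 kWh/t × 1130.7 t/h = 14380.2 kW

P = 14380.2 kW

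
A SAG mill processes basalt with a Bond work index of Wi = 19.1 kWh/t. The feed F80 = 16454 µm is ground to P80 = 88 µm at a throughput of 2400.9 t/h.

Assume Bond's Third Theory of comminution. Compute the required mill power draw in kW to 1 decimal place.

W = 10 Wi / √P80 − 10 Wi / √F80
W = 10·19.1·(1/√88 − 1/√16454) = 10·19.1·(0.098804) = 18.8717 kWh/t
Power = W × throughput = 18.8717 kWh/t × 2400.9 t/h = 45309.0 kW

P = 45309.0 kW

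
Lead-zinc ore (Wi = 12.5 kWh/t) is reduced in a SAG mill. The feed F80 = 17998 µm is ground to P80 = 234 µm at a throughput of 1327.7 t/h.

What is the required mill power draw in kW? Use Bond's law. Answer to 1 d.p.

W = 10·Wi·(P80^(-½) − F80^(-½))
W = 10·12.5·(1/√234 − 1/√17998) = 10·12.5·(0.057918) = 7.2398 kWh/t
P_mill = W·ṁ = 7.2398·1327.7 = 9612.2 kW

P = 9612.2 kW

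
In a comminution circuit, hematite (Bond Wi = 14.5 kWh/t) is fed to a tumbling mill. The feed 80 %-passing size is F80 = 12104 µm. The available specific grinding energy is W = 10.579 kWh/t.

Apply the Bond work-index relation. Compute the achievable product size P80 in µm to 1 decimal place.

W = 10 Wi / √P80 − 10 Wi / √F80
P80^(−½) = W/(10 Wi) + F80^(−½)
  = 10.5790/(10·14.5) + 1/√12104 = 0.072959 + 0.009089 = 0.082048
P80 = (1/0.082048)² = 12.1880² = 148.55 µm

P80 = 148.5 µm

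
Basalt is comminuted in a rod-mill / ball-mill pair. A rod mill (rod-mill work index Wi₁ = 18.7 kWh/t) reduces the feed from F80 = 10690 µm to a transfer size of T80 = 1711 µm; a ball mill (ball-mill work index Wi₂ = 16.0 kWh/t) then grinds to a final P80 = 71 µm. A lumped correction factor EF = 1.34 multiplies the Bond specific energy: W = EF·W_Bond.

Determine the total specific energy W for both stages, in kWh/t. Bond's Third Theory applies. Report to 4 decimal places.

W = 23.8957 kWh/t

Bond: W = 10·Wi·(1/√P80 − 1/√F80)
Stage 1 (10690→1711 µm, Wi₁=18.7): W₁ = 10·18.7·(0.024175 − 0.009672) = 2.7122 kWh/t
Stage 2 (1711→71 µm, Wi₂=16.0): W₂ = 10·16.0·(0.118678 − 0.024175) = 15.1204 kWh/t
W = W₁ + W₂ = 2.7122 + 15.1204 = 17.8326 kWh/t
Apply correction: 17.8326 × 1.34 = 23.8957 kWh/t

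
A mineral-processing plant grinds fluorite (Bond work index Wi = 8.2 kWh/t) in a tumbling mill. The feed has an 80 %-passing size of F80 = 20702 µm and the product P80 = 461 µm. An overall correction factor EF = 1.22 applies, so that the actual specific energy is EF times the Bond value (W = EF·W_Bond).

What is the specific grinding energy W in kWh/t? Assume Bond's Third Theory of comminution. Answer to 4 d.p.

W = 3.9640 kWh/t

W = 10·Wi·[P80^(−½) − F80^(−½)]
1/√461 = 0.046575;  1/√20702 = 0.006950
W = 10·8.2·(0.046575 − 0.006950) = 3.2492 kWh/t
With EF = 1.22: W = 3.2492·1.22 = 3.9640 kWh/t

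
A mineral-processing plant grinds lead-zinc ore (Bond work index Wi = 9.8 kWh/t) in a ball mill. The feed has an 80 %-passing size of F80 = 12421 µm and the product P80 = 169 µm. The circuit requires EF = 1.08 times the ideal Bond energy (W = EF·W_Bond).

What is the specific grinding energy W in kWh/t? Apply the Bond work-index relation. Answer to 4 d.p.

W = 7.1919 kWh/t

W = 10 Wi (P80^-0.5 − F80^-0.5)
1/√169 = 0.076923;  1/√12421 = 0.008973
W = 10·9.8·(0.076923 − 0.008973) = 6.6591 kWh/t
Corrected W = EF·W_Bond = 1.08·6.6591 = 7.1919 kWh/t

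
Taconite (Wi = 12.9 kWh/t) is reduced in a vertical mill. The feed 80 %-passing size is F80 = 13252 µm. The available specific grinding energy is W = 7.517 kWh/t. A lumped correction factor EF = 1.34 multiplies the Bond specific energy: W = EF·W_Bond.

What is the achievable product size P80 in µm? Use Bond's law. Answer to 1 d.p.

P80 = 367.4 µm

W = 10 Wi (P80^-0.5 − F80^-0.5)
W_Bond = W / EF = 7.517 / 1.34 = 5.6097 kWh/t
⇒ 1/√P80 = W_Bond/(10·Wi) + 1/√F80
  = 5.6097/(10·12.9) + 1/√13252 = 0.043486 + 0.008687 = 0.052173
P80 = (1/0.052173)² = 19.1671² = 367.38 µm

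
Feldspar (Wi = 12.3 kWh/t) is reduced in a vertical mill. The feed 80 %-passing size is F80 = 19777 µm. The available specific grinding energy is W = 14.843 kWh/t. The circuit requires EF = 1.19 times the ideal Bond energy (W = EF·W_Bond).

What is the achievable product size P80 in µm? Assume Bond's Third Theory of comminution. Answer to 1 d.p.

P80 = 84.9 µm

W = 10 Wi (1/√P80 − 1/√F80)  [Bond]
W_Bond = W / EF = 14.843 / 1.19 = 12.4731 kWh/t
1/√P80 = 1/√F80 + W_Bond/(10·Wi)
  = 12.4731/(10·12.3) + 1/√19777 = 0.101407 + 0.007111 = 0.108518
P80 = (1/0.108518)² = 9.2150² = 84.92 µm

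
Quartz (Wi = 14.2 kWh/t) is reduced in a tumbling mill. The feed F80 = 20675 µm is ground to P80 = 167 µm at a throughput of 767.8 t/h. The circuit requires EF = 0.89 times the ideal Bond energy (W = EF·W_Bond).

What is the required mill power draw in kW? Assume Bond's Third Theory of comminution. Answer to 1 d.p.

W = 10·Wi·[P80^(−½) − F80^(−½)]
W = 10·14.2·(1/√167 − 1/√20675) = 10·14.2·(0.070428) = 10.0007 kWh/t
Corrected W = EF·W_Bond = 0.89·10.0007 = 8.9006 kWh/t
Power = W × throughput = 8.9006 kWh/t × 767.8 t/h = 6833.9 kW

P = 6833.9 kW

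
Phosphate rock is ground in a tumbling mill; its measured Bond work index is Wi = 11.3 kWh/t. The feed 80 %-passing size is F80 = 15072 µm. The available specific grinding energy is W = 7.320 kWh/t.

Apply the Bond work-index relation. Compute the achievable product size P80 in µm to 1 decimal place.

W = 10·Wi·[P80^(−½) − F80^(−½)]
⇒ 1/√P80 = W/(10·Wi) + 1/√F80
  = 7.3200/(10·11.3) + 1/√15072 = 0.064779 + 0.008145 = 0.072924
P80 = (1/0.072924)² = 13.7129² = 188.04 µm

P80 = 188.0 µm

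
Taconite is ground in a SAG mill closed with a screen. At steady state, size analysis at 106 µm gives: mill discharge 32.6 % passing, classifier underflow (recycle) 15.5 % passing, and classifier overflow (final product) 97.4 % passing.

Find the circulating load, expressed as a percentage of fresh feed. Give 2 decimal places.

CL = 378.95 %

Two-product formula at 106 µm:
r = (o − d)/(d − u)
r = (97.4 − 32.6)/(32.6 − 15.5) = 64.8/17.1 = 3.7895
CL = 100·r = 378.95 %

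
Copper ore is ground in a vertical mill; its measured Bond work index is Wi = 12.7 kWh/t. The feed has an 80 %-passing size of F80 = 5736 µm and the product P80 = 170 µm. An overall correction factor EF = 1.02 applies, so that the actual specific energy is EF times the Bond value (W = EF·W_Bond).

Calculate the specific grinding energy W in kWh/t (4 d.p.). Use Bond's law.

Bond: W = 10·Wi·(1/√P80 − 1/√F80)
1/√170 = 0.076696;  1/√5736 = 0.013204
W = 10·12.7·(0.076696 − 0.013204) = 8.0636 kWh/t
Corrected W = EF·W_Bond = 1.02·8.0636 = 8.2249 kWh/t

W = 8.2249 kWh/t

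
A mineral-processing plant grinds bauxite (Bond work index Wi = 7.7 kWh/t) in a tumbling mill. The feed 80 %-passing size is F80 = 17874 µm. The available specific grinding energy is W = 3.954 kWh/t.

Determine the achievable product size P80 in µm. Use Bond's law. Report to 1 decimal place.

W_Bond = 10·Wi·(1/√P₈₀ − 1/√F₈₀)
1/√P80 = 1/√F80 + W/(10·Wi)
  = 3.9540/(10·7.7) + 1/√17874 = 0.051351 + 0.007480 = 0.058830
P80 = (1/0.058830)² = 16.9980² = 288.93 µm

P80 = 288.9 µm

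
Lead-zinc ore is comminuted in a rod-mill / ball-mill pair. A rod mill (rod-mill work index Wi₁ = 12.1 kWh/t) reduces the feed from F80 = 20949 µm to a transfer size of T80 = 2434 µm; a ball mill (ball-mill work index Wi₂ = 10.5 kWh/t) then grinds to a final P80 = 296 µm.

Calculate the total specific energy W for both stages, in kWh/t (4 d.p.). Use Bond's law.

W = 5.5913 kWh/t

W_Bond = 10·Wi·(1/√P₈₀ − 1/√F₈₀)
Stage 1 (20949→2434 µm, Wi₁=12.1): W₁ = 10·12.1·(0.020269 − 0.006909) = 1.6166 kWh/t
Stage 2 (2434→296 µm, Wi₂=10.5): W₂ = 10·10.5·(0.058124 − 0.020269) = 3.9747 kWh/t
W = W₁ + W₂ = 1.6166 + 3.9747 = 5.5913 kWh/t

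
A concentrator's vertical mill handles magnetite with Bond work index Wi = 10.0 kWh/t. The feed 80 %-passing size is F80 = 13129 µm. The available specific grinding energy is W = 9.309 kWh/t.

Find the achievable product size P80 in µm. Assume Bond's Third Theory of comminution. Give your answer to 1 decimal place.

P80 = 96.5 µm

W = 10·Wi·[P80^(−½) − F80^(−½)]
⇒ 1/√P80 = W/(10 Wi) + 1/√F80
  = 9.3090/(10·10.0) + 1/√13129 = 0.093090 + 0.008727 = 0.101817
P80 = (1/0.101817)² = 9.8215² = 96.46 µm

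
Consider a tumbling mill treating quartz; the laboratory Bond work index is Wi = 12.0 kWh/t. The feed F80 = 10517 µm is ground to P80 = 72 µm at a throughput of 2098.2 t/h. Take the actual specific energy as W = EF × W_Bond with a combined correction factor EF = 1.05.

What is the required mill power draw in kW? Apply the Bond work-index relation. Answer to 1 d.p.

W_Bond = 10·Wi·(1/√P₈₀ − 1/√F₈₀)
W = 10·12.0·(1/√72 − 1/√10517) = 10·12.0·(0.108100) = 12.9720 kWh/t
Apply correction: 12.9720 × 1.05 = 13.6206 kWh/t
P = W·T = 13.6206·2098.2 = 28578.7 kW

P = 28578.7 kW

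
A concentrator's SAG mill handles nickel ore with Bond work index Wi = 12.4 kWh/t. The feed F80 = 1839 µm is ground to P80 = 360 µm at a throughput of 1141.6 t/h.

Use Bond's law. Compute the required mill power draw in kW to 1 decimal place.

Bond:  W = 10 Wi (1/√P − 1/√F)
W = 10·12.4·(1/√360 − 1/√1839) = 10·12.4·(0.029386) = 3.6438 kWh/t
Mill draw = 3.6438 × 1141.6 = 4159.8 kW

P = 4159.8 kW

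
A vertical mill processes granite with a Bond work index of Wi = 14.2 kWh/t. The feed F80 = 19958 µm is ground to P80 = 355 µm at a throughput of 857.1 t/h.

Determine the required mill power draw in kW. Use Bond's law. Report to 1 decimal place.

P = 5598.1 kW

Bond: W = 10·Wi·(1/√P80 − 1/√F80)
W = 10·14.2·(1/√355 − 1/√19958) = 10·14.2·(0.045996) = 6.5314 kWh/t
P = W·T = 6.5314·857.1 = 5598.1 kW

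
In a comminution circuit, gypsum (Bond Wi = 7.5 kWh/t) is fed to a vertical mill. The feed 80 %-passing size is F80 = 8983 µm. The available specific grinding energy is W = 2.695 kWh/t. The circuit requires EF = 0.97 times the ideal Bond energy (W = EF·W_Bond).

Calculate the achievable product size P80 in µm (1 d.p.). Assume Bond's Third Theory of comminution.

W = 10·Wi·[P80^(−½) − F80^(−½)]
W_Bond = W / EF = 2.695 / 0.97 = 2.7784 kWh/t
⇒ 1/√P80 = W_Bond/(10·Wi) + 1/√F80
  = 2.7784/(10·7.5) + 1/√8983 = 0.037045 + 0.010551 = 0.047596
P80 = (1/0.047596)² = 21.0104² = 441.44 µm

P80 = 441.4 µm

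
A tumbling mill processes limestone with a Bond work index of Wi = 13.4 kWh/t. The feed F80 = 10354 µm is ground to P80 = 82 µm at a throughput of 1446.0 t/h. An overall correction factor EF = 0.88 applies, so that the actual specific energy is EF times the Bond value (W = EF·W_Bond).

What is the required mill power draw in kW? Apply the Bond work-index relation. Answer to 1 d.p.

P = 17154.2 kW

Bond: W = 10·Wi·(1/√P80 − 1/√F80)
W = 10·13.4·(1/√82 − 1/√10354) = 10·13.4·(0.100604) = 13.4809 kWh/t
With EF = 0.88: W = 13.4809·0.88 = 11.8632 kWh/t
Power = W × throughput = 11.8632 kWh/t × 1446.0 t/h = 17154.2 kW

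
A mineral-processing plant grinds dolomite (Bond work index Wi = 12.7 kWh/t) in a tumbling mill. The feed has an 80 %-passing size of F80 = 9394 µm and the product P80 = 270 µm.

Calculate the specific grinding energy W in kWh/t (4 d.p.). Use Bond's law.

W_Bond = 10·Wi·(1/√P₈₀ − 1/√F₈₀)
1/√270 = 0.060858;  1/√9394 = 0.010318
W = 10·12.7·(0.060858 − 0.010318) = 6.4187 kWh/t

W = 6.4187 kWh/t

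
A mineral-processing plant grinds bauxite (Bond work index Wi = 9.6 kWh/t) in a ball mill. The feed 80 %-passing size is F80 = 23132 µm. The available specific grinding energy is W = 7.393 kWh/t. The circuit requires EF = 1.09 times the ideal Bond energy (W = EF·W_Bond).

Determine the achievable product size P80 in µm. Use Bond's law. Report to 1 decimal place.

W = 10 Wi / √P80 − 10 Wi / √F80
W_Bond = W / EF = 7.393 / 1.09 = 6.7826 kWh/t
1/√P80 = 1/√F80 + W_Bond/(10·Wi)
  = 6.7826/(10·9.6) + 1/√23132 = 0.070652 + 0.006575 = 0.077227
P80 = (1/0.077227)² = 12.9489² = 167.67 µm

P80 = 167.7 µm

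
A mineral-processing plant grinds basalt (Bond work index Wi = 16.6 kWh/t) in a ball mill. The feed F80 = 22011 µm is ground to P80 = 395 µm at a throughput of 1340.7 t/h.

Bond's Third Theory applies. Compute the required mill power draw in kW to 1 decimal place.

P = 9697.9 kW

W = 10·Wi·(P80^(-½) − F80^(-½))
W = 10·16.6·(1/√395 − 1/√22011) = 10·16.6·(0.043575) = 7.2335 kWh/t
P = W·T = 7.2335·1340.7 = 9697.9 kW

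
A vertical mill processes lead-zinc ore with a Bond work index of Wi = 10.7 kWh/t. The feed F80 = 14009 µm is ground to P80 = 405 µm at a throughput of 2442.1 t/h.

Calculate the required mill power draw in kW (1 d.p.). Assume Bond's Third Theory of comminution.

P = 10776.6 kW

W = 10 Wi (1/√P80 − 1/√F80)  [Bond]
W = 10·10.7·(1/√405 − 1/√14009) = 10·10.7·(0.041242) = 4.4128 kWh/t
P_mill = W·ṁ = 4.4128·2442.1 = 10776.6 kW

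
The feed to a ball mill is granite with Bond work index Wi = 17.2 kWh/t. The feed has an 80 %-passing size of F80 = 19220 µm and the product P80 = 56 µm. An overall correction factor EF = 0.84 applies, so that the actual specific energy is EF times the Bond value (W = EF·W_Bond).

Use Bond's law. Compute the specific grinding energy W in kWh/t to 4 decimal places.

Bond:  W = 10 Wi (1/√P − 1/√F)
1/√56 = 0.133631;  1/√19220 = 0.007213
W = 10·17.2·(0.133631 − 0.007213) = 21.7438 kWh/t
Apply correction: 21.7438 × 0.84 = 18.2648 kWh/t

W = 18.2648 kWh/t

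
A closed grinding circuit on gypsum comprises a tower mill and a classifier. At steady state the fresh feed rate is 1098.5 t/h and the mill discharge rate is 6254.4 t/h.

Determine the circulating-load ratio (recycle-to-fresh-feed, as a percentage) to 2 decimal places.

CL = 469.36 %

M = F + R at steady state, so:
R = M − F = 6254.4 − 1098.5 = 5155.9 t/h
CL = 100·R/F = 100·5155.9/1098.5 = 469.36 %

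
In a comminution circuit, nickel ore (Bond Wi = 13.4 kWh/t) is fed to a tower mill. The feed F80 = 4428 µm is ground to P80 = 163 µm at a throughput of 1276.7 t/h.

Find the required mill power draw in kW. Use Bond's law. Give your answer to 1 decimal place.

Bond:  W = 10 Wi (1/√P − 1/√F)
W = 10·13.4·(1/√163 − 1/√4428) = 10·13.4·(0.063298) = 8.4820 kWh/t
Mill draw = 8.4820 × 1276.7 = 10828.9 kW

P = 10828.9 kW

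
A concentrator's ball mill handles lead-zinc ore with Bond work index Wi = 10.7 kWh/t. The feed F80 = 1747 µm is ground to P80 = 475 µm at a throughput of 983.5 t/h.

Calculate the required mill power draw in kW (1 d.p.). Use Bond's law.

W = 10 Wi / √P80 − 10 Wi / √F80
W = 10·10.7·(1/√475 − 1/√1747) = 10·10.7·(0.021958) = 2.3495 kWh/t
P = W·T = 2.3495·983.5 = 2310.7 kW

P = 2310.7 kW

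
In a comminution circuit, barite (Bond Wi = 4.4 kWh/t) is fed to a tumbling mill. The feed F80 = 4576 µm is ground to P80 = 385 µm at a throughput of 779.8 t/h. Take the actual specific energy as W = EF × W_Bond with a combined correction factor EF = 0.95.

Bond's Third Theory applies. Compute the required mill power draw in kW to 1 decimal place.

Bond: W = 10·Wi·(1/√P80 − 1/√F80)
W = 10·4.4·(1/√385 − 1/√4576) = 10·4.4·(0.036182) = 1.5920 kWh/t
With EF = 0.95: W = 1.5920·0.95 = 1.5124 kWh/t
P = W·T = 1.5124·779.8 = 1179.4 kW

P = 1179.4 kW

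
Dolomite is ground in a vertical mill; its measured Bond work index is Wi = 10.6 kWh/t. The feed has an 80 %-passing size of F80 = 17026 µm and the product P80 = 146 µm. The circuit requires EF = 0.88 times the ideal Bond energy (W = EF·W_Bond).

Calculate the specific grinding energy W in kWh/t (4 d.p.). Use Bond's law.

W = 7.0050 kWh/t

W = 10 Wi (P80^-0.5 − F80^-0.5)
1/√146 = 0.082761;  1/√17026 = 0.007664
W = 10·10.6·(0.082761 − 0.007664) = 7.9603 kWh/t
With EF = 0.88: W = 7.9603·0.88 = 7.0050 kWh/t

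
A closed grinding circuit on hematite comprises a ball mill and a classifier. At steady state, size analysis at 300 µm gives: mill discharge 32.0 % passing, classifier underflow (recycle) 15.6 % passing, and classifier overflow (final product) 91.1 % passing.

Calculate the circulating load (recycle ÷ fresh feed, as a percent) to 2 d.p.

CL = 360.37 %

Two-product formula at 300 µm:
r = (o − d)/(d − u)
r = (91.1 − 32.0)/(32.0 − 15.6) = 59.1/16.4 = 3.6037
CL = 100·r = 360.37 %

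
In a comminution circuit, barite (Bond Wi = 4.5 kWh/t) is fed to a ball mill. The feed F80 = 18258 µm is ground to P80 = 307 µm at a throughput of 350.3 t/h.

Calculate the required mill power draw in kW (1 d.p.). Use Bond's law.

P = 783.0 kW

Bond:  W = 10 Wi (1/√P − 1/√F)
W = 10·4.5·(1/√307 − 1/√18258) = 10·4.5·(0.049672) = 2.2353 kWh/t
Power = W × throughput = 2.2353 kWh/t × 350.3 t/h = 783.0 kW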